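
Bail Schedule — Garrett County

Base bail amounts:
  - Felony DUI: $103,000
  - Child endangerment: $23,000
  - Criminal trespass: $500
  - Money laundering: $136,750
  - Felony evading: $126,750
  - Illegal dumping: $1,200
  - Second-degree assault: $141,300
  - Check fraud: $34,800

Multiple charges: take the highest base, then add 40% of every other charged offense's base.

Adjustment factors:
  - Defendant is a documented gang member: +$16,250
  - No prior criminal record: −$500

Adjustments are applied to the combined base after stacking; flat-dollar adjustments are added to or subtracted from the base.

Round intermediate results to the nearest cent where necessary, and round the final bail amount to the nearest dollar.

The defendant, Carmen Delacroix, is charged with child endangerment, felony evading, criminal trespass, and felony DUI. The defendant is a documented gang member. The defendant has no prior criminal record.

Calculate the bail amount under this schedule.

$193,100

Base amounts from the schedule: child endangerment $23,000; felony evading $126,750; criminal trespass $500; felony DUI $103,000.
Stacking rule: highest base plus 40% of each additional charge. Highest is felony evading at $126,750. Additional: $23,000 × 40% = $9,200; $500 × 40% = $200; $103,000 × 40% = $41,200. Combined base = $126,750 + $50,600 = $177,350.
Defendant is a documented gang member (+$16,250 flat): $177,350 + $16,250 = $193,600.
No prior criminal record (−$500 flat): $193,600 − $500 = $193,100.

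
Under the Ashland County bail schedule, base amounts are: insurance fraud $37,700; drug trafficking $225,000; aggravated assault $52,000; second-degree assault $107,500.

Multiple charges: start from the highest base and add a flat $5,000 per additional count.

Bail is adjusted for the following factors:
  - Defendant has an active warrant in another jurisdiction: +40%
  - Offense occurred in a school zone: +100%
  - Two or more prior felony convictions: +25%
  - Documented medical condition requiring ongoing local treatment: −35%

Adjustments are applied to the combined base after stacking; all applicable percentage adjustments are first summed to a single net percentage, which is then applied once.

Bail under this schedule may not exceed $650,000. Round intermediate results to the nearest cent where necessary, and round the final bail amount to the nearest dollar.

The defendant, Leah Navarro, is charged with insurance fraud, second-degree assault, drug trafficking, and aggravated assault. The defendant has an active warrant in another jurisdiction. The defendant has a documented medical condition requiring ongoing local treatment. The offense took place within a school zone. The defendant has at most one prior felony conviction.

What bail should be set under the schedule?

Base amounts from the schedule: insurance fraud $37,700; second-degree assault $107,500; drug trafficking $225,000; aggravated assault $52,000.
Stacking rule: highest base plus $5,000 per additional charge. Highest is drug trafficking at $225,000; 3 additional charges → +$15,000. Combined base = $240,000.
Net percentage adjustment: +40% +100% −35% = +105%. $240,000 × 2.05 = $492,000.
$492,000 is within the $650,000 maximum.

$492,000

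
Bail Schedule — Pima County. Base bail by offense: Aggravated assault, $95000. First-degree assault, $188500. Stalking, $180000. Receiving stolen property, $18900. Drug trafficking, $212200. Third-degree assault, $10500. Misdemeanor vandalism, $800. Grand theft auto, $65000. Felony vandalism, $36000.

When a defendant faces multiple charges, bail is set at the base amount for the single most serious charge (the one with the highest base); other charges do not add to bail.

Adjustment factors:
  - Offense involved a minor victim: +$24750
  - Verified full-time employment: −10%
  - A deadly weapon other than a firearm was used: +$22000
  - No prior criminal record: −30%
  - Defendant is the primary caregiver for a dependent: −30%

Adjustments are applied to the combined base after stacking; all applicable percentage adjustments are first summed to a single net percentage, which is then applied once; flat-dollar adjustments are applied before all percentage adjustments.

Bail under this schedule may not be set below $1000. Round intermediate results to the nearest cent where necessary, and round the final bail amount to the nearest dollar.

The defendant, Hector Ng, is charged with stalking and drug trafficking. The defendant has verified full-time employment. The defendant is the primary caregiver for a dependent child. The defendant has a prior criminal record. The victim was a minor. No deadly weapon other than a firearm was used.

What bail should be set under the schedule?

Base amounts from the schedule: stalking $180000; drug trafficking $212200.
Stacking rule: use the highest base only. Highest is drug trafficking at $212200. Combined base = $212200.
Offense involved a minor victim (+$24750 flat): $212200 + $24750 = $236950.
Net percentage adjustment: −10% −30% = −40%. $236950 × 0.6 = $142170.
$142170 is at or above the $1000 minimum.

$142170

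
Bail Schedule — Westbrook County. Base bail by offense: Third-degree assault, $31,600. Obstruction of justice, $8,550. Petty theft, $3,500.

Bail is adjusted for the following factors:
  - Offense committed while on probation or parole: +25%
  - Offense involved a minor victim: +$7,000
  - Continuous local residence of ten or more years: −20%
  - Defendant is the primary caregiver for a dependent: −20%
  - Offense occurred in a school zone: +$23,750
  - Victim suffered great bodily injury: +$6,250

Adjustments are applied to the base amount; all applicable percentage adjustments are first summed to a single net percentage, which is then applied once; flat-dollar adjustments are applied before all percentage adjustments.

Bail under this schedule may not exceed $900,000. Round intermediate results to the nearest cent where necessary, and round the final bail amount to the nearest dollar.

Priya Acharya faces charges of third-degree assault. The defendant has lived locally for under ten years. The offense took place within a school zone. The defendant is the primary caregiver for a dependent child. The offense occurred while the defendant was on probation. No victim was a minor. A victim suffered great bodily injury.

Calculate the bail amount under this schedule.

$64,680

Base amounts from the schedule: third-degree assault $31,600.
Single charge. Combined base = $31,600.
Offense occurred in a school zone (+$23,750 flat): $31,600 + $23,750 = $55,350.
Victim suffered great bodily injury (+$6,250 flat): $55,350 + $6,250 = $61,600.
Net percentage adjustment: +25% −20% = +5%. $61,600 × 1.05 = $64,680.
$64,680 is within the $900,000 maximum.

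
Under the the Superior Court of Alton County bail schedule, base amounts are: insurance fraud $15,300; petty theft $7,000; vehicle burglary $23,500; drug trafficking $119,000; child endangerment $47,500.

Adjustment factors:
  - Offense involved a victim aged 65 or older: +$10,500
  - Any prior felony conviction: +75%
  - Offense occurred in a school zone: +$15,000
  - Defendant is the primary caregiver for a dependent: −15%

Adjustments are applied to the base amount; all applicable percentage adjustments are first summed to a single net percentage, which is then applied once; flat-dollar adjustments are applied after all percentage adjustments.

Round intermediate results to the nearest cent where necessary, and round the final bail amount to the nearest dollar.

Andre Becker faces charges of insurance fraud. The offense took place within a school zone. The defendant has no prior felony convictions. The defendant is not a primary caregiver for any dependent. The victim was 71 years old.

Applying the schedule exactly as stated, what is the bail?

Base amounts from the schedule: insurance fraud $15,300.
Single charge. Combined base = $15,300.
Offense involved a victim aged 65 or older (+$10,500 flat): $15,300 + $10,500 = $25,800.
Offense occurred in a school zone (+$15,000 flat): $25,800 + $15,000 = $40,800.

$40,800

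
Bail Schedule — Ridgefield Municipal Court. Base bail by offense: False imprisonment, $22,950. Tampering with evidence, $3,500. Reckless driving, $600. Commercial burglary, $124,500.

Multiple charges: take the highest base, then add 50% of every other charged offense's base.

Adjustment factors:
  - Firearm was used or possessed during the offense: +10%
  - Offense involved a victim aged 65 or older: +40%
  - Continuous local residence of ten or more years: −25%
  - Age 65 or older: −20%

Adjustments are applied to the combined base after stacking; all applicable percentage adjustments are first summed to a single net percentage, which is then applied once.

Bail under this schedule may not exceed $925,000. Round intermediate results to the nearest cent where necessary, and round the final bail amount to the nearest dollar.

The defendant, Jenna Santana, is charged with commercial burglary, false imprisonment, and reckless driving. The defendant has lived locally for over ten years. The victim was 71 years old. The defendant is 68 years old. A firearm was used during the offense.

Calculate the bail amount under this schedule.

Base amounts from the schedule: commercial burglary $124,500; false imprisonment $22,950; reckless driving $600.
Stacking rule: highest base plus 50% of each additional charge. Highest is commercial burglary at $124,500. Additional: $22,950 × 50% = $11,475; $600 × 50% = $300. Combined base = $124,500 + $11,775 = $136,275.
Net percentage adjustment: +10% +40% −25% −20% = +5%. $136,275 × 1.05 = $143,088.75.
$143,088.75 is within the $925,000 maximum.
Rounded to the nearest dollar: $143,089.

$143,089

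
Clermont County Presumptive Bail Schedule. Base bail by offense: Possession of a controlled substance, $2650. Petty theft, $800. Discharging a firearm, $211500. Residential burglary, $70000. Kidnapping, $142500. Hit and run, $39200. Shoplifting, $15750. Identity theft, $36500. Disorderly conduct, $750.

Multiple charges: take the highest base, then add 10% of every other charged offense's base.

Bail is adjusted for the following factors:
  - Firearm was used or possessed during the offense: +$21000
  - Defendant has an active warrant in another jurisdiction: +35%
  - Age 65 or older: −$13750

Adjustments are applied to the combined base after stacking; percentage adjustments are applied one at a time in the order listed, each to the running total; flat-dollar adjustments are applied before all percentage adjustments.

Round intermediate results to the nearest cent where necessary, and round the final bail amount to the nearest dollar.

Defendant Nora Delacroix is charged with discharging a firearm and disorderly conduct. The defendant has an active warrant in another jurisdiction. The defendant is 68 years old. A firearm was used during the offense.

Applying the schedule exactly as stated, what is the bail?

Base amounts from the schedule: discharging a firearm $211500; disorderly conduct $750.
Stacking rule: highest base plus 10% of each additional charge. Highest is discharging a firearm at $211500. Additional: $750 × 10% = $75. Combined base = $211500 + $75 = $211575.
Firearm was used or possessed during the offense (+$21000 flat): $211575 + $21000 = $232575.
Age 65 or older (−$13750 flat): $232575 − $13750 = $218825.
Defendant has an active warrant in another jurisdiction (+35%): $218825 × 1.35 = $295413.75.
Rounded to the nearest dollar: $295414.

$295414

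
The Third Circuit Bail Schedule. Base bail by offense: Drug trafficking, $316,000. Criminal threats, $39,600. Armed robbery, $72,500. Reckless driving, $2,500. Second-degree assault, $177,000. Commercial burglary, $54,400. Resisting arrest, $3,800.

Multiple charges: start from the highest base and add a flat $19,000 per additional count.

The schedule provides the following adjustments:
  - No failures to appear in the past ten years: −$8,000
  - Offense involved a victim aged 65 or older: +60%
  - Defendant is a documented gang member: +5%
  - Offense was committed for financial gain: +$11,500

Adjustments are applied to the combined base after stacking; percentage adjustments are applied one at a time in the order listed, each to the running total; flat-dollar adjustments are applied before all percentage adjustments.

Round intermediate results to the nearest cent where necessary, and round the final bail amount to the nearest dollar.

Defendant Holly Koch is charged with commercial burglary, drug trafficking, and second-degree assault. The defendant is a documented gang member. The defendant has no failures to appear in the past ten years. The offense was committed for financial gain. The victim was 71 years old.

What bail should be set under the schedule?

$600,600

Base amounts from the schedule: commercial burglary $54,400; drug trafficking $316,000; second-degree assault $177,000.
Stacking rule: highest base plus $19,000 per additional charge. Highest is drug trafficking at $316,000; 2 additional charges → +$38,000. Combined base = $354,000.
No failures to appear in the past ten years (−$8,000 flat): $354,000 − $8,000 = $346,000.
Offense was committed for financial gain (+$11,500 flat): $346,000 + $11,500 = $357,500.
Offense involved a victim aged 65 or older (+60%): $357,500 × 1.6 = $572,000.
Defendant is a documented gang member (+5%): $572,000 × 1.05 = $600,600.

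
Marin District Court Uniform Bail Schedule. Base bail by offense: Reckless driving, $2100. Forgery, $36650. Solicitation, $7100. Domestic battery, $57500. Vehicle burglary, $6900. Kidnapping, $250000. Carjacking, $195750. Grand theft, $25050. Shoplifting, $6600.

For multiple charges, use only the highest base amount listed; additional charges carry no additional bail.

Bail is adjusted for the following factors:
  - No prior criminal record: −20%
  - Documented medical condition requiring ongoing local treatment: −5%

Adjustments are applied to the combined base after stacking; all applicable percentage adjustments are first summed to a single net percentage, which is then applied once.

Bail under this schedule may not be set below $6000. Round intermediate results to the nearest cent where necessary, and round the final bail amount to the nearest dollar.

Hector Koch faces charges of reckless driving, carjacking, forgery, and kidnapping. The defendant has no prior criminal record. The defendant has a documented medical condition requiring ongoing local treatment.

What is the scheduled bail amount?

Base amounts from the schedule: reckless driving $2100; carjacking $195750; forgery $36650; kidnapping $250000.
Stacking rule: use the highest base only. Highest is kidnapping at $250000. Combined base = $250000.
Net percentage adjustment: −20% −5% = −25%. $250000 × 0.75 = $187500.
$187500 is at or above the $6000 minimum.

$187500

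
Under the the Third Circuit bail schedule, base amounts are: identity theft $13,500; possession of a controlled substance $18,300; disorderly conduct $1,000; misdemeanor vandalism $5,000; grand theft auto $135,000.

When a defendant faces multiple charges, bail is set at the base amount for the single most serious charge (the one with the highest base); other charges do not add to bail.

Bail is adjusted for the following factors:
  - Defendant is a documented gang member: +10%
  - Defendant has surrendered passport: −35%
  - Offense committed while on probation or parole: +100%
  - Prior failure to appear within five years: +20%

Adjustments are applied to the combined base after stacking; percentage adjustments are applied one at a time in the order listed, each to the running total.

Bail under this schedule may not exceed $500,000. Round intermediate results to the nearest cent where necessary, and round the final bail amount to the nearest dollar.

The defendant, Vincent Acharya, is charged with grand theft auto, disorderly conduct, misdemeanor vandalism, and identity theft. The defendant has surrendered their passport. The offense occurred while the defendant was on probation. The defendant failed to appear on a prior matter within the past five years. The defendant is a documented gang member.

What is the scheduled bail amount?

Base amounts from the schedule: grand theft auto $135,000; disorderly conduct $1,000; misdemeanor vandalism $5,000; identity theft $13,500.
Stacking rule: use the highest base only. Highest is grand theft auto at $135,000. Combined base = $135,000.
Defendant is a documented gang member (+10%): $135,000 × 1.1 = $148,500.
Defendant has surrendered passport (−35%): $148,500 × 0.65 = $96,525.
Offense committed while on probation or parole (+100%): $96,525 × 2 = $193,050.
Prior failure to appear within five years (+20%): $193,050 × 1.2 = $231,660.
$231,660 is within the $500,000 maximum.

$231,660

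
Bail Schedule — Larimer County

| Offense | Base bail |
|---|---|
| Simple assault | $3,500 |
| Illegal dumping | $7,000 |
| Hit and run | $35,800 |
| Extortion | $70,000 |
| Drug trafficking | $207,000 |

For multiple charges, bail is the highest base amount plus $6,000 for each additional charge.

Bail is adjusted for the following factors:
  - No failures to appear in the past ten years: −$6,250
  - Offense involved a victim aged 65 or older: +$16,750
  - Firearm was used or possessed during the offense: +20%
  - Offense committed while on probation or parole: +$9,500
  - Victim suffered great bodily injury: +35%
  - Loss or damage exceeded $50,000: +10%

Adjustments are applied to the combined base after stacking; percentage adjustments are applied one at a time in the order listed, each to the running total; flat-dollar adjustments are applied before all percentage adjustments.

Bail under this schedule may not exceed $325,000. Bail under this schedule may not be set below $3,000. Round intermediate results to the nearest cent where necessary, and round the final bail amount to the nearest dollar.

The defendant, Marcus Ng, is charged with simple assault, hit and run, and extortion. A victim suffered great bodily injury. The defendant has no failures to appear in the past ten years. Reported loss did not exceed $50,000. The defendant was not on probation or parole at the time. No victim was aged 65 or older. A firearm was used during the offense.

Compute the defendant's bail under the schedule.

Base amounts from the schedule: simple assault $3,500; hit and run $35,800; extortion $70,000.
Stacking rule: highest base plus $6,000 per additional charge. Highest is extortion at $70,000; 2 additional charges → +$12,000. Combined base = $82,000.
No failures to appear in the past ten years (−$6,250 flat): $82,000 − $6,250 = $75,750.
Firearm was used or possessed during the offense (+20%): $75,750 × 1.2 = $90,900.
Victim suffered great bodily injury (+35%): $90,900 × 1.35 = $122,715.
$122,715 is within the $325,000 maximum.
$122,715 is at or above the $3,000 minimum.

$122,715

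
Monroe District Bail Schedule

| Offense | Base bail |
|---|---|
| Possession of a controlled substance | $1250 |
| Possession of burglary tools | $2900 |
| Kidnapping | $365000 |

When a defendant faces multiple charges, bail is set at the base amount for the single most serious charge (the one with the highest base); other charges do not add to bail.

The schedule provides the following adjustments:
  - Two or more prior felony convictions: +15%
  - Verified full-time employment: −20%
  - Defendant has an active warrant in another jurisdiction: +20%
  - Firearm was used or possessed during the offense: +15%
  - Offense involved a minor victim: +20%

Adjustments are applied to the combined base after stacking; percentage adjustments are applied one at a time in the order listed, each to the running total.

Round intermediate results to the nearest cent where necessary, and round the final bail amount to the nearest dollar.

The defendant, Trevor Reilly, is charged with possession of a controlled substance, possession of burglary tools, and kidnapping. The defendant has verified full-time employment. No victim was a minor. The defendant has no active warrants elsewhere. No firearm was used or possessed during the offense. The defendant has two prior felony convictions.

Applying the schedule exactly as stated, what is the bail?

$335800

Base amounts from the schedule: possession of a controlled substance $1250; possession of burglary tools $2900; kidnapping $365000.
Stacking rule: use the highest base only. Highest is kidnapping at $365000. Combined base = $365000.
Two or more prior felony convictions (+15%): $365000 × 1.15 = $419750.
Verified full-time employment (−20%): $419750 × 0.8 = $335800.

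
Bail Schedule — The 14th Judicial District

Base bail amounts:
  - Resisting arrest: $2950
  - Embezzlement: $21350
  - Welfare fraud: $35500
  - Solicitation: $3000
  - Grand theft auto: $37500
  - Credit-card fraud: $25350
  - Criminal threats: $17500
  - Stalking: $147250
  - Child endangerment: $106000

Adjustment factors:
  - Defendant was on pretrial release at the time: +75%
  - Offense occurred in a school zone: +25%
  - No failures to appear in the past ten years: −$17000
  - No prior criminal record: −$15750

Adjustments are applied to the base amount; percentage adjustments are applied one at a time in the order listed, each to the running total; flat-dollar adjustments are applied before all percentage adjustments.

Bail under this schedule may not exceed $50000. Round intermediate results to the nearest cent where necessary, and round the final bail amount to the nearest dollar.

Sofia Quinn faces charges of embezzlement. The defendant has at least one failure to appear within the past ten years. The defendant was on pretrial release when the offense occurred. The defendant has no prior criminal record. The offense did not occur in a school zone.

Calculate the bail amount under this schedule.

Base amounts from the schedule: embezzlement $21350.
Single charge. Combined base = $21350.
No prior criminal record (−$15750 flat): $21350 − $15750 = $5600.
Defendant was on pretrial release at the time (+75%): $5600 × 1.75 = $9800.
$9800 is within the $50000 maximum.

$9800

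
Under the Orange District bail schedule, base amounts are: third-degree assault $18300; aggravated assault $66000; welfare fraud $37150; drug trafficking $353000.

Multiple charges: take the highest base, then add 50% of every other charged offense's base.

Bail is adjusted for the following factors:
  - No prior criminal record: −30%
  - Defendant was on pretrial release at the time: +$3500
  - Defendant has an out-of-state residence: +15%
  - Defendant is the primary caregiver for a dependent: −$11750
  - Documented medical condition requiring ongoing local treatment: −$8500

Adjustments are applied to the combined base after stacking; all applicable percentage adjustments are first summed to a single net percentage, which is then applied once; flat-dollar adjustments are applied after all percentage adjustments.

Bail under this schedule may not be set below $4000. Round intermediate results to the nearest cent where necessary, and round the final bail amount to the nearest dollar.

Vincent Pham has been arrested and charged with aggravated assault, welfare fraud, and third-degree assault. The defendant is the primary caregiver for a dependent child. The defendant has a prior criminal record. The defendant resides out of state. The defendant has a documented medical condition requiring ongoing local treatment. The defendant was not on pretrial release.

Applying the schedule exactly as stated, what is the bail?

$87534

Base amounts from the schedule: aggravated assault $66000; welfare fraud $37150; third-degree assault $18300.
Stacking rule: highest base plus 50% of each additional charge. Highest is aggravated assault at $66000. Additional: $37150 × 50% = $18575; $18300 × 50% = $9150. Combined base = $66000 + $27725 = $93725.
Defendant has an out-of-state residence (+15%): $93725 × 1.15 = $107783.75.
Defendant is the primary caregiver for a dependent (−$11750 flat): $107783.75 − $11750 = $96033.75.
Documented medical condition requiring ongoing local treatment (−$8500 flat): $96033.75 − $8500 = $87533.75.
$87533.75 is at or above the $4000 minimum.
Rounded to the nearest dollar: $87534.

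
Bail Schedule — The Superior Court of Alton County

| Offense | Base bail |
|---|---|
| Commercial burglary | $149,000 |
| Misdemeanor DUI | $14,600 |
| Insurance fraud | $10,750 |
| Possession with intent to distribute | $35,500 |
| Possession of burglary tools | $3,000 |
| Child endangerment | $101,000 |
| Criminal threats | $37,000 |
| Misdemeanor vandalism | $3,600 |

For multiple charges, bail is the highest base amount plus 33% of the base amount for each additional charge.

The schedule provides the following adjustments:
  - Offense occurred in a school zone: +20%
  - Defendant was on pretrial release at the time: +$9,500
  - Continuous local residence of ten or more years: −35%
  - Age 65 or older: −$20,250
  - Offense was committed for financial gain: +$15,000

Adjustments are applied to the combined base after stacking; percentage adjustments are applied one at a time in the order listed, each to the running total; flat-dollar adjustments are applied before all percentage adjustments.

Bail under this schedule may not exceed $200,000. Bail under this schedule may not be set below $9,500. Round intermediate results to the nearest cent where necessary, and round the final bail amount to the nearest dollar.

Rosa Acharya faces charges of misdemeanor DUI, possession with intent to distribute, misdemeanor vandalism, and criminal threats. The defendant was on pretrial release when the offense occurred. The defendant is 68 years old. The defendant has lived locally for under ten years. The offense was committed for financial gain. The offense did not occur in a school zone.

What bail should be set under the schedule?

Base amounts from the schedule: misdemeanor DUI $14,600; possession with intent to distribute $35,500; misdemeanor vandalism $3,600; criminal threats $37,000.
Stacking rule: highest base plus 33% of each additional charge. Highest is criminal threats at $37,000. Additional: $14,600 × 33% = $4,818; $35,500 × 33% = $11,715; $3,600 × 33% = $1,188. Combined base = $37,000 + $17,721 = $54,721.
Defendant was on pretrial release at the time (+$9,500 flat): $54,721 + $9,500 = $64,221.
Age 65 or older (−$20,250 flat): $64,221 − $20,250 = $43,971.
Offense was committed for financial gain (+$15,000 flat): $43,971 + $15,000 = $58,971.
$58,971 is within the $200,000 maximum.
$58,971 is at or above the $9,500 minimum.

$58,971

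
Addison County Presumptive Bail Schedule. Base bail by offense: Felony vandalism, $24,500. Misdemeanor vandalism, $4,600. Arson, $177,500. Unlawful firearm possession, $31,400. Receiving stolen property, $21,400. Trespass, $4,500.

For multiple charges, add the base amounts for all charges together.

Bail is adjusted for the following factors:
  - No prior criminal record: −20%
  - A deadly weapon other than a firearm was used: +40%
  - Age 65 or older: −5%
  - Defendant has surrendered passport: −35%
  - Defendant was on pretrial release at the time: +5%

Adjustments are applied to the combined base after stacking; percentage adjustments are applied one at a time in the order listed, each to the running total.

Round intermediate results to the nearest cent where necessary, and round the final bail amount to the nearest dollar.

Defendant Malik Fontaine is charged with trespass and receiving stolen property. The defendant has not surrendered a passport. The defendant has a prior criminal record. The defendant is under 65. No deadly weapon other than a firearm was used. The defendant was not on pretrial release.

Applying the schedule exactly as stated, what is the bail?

$25,900

Base amounts from the schedule: trespass $4,500; receiving stolen property $21,400.
Stacking rule: sum of all bases. $4,500 + $21,400 = $25,900.
No adjustment factors apply to this defendant.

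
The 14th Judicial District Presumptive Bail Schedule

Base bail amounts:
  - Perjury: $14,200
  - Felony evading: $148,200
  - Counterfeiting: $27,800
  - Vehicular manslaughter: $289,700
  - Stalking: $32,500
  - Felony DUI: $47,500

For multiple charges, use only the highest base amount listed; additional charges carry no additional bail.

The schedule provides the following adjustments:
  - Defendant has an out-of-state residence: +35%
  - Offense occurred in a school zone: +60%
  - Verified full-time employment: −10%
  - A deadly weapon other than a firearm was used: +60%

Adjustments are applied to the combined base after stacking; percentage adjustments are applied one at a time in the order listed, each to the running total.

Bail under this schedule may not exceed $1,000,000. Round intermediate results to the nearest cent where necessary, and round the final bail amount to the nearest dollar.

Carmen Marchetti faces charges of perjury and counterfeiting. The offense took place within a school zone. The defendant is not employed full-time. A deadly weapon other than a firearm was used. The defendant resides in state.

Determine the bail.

$71,168

Base amounts from the schedule: perjury $14,200; counterfeiting $27,800.
Stacking rule: use the highest base only. Highest is counterfeiting at $27,800. Combined base = $27,800.
Offense occurred in a school zone (+60%): $27,800 × 1.6 = $44,480.
A deadly weapon other than a firearm was used (+60%): $44,480 × 1.6 = $71,168.
$71,168 is within the $1,000,000 maximum.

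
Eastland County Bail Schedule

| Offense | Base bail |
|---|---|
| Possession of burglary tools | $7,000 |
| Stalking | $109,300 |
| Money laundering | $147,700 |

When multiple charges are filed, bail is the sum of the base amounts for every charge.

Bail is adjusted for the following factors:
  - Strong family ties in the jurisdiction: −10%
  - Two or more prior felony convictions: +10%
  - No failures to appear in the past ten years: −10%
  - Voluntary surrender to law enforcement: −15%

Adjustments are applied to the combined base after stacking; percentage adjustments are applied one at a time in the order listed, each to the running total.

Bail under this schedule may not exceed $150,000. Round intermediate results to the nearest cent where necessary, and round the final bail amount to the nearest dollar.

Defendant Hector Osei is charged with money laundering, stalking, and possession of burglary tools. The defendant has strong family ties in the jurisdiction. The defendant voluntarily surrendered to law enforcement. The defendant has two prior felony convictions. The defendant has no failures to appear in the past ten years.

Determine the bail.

Base amounts from the schedule: money laundering $147,700; stalking $109,300; possession of burglary tools $7,000.
Stacking rule: sum of all bases. $147,700 + $109,300 + $7,000 = $264,000.
Strong family ties in the jurisdiction (−10%): $264,000 × 0.9 = $237,600.
Two or more prior felony convictions (+10%): $237,600 × 1.1 = $261,360.
No failures to appear in the past ten years (−10%): $261,360 × 0.9 = $235,224.
Voluntary surrender to law enforcement (−15%): $235,224 × 0.85 = $199,940.40.
Result $199,940.40 exceeds the maximum of $150,000; bail is capped at $150,000.

$150,000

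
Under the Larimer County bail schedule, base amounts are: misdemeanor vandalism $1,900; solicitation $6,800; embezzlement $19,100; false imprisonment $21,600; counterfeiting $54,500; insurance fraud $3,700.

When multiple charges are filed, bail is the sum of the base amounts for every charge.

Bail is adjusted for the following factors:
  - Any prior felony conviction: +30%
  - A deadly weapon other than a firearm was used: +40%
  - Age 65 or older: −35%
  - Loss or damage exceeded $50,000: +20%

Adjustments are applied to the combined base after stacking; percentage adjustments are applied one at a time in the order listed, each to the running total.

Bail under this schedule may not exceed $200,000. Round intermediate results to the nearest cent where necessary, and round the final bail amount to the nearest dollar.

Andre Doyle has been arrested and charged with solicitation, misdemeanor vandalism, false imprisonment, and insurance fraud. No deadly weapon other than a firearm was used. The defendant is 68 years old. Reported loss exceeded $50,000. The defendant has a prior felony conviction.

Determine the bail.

$34,476

Base amounts from the schedule: solicitation $6,800; misdemeanor vandalism $1,900; false imprisonment $21,600; insurance fraud $3,700.
Stacking rule: sum of all bases. $6,800 + $1,900 + $21,600 + $3,700 = $34,000.
Any prior felony conviction (+30%): $34,000 × 1.3 = $44,200.
Age 65 or older (−35%): $44,200 × 0.65 = $28,730.
Loss or damage exceeded $50,000 (+20%): $28,730 × 1.2 = $34,476.
$34,476 is within the $200,000 maximum.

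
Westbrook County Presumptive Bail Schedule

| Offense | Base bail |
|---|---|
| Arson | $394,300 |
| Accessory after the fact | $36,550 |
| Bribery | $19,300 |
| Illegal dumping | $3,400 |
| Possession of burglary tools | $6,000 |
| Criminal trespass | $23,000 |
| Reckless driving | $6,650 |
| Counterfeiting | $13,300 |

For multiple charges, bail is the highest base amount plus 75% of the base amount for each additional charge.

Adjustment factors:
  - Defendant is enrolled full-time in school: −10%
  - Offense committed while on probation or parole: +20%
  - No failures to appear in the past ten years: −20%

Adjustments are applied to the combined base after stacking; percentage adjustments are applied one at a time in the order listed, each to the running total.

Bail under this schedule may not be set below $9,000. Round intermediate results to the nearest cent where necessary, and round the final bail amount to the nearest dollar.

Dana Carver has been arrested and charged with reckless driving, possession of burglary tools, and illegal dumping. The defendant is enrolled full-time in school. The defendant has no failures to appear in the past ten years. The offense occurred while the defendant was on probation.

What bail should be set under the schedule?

$11,837

Base amounts from the schedule: reckless driving $6,650; possession of burglary tools $6,000; illegal dumping $3,400.
Stacking rule: highest base plus 75% of each additional charge. Highest is reckless driving at $6,650. Additional: $6,000 × 75% = $4,500; $3,400 × 75% = $2,550. Combined base = $6,650 + $7,050 = $13,700.
Defendant is enrolled full-time in school (−10%): $13,700 × 0.9 = $12,330.
Offense committed while on probation or parole (+20%): $12,330 × 1.2 = $14,796.
No failures to appear in the past ten years (−20%): $14,796 × 0.8 = $11,836.80.
$11,836.80 is at or above the $9,000 minimum.
Rounded to the nearest dollar: $11,837.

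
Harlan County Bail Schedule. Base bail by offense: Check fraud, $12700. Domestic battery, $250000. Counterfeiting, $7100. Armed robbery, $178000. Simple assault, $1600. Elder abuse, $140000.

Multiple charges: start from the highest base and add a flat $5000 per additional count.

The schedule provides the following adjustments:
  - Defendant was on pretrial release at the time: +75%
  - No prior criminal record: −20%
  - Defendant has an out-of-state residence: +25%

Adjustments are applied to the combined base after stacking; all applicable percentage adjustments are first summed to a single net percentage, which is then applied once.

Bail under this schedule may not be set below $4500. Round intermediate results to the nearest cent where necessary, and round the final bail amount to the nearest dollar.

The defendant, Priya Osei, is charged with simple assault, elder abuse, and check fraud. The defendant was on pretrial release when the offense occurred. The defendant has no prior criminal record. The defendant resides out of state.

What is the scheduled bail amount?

Base amounts from the schedule: simple assault $1600; elder abuse $140000; check fraud $12700.
Stacking rule: highest base plus $5000 per additional charge. Highest is elder abuse at $140000; 2 additional charges → +$10000. Combined base = $150000.
Net percentage adjustment: +75% −20% +25% = +80%. $150000 × 1.8 = $270000.
$270000 is at or above the $4500 minimum.

$270000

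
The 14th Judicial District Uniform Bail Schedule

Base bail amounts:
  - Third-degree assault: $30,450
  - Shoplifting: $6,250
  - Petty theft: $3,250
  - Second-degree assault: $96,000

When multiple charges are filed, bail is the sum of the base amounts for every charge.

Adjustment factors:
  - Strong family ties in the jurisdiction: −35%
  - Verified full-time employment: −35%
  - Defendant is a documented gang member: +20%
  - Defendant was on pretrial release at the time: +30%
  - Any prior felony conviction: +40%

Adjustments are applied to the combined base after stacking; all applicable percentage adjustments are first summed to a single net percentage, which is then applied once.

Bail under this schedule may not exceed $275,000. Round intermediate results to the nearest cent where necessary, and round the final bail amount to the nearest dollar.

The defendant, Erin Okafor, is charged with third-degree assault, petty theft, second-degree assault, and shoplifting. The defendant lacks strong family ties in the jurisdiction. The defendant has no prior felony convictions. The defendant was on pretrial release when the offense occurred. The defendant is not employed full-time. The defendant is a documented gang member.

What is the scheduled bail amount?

$203,925

Base amounts from the schedule: third-degree assault $30,450; petty theft $3,250; second-degree assault $96,000; shoplifting $6,250.
Stacking rule: sum of all bases. $30,450 + $3,250 + $96,000 + $6,250 = $135,950.
Net percentage adjustment: +20% +30% = +50%. $135,950 × 1.5 = $203,925.
$203,925 is within the $275,000 maximum.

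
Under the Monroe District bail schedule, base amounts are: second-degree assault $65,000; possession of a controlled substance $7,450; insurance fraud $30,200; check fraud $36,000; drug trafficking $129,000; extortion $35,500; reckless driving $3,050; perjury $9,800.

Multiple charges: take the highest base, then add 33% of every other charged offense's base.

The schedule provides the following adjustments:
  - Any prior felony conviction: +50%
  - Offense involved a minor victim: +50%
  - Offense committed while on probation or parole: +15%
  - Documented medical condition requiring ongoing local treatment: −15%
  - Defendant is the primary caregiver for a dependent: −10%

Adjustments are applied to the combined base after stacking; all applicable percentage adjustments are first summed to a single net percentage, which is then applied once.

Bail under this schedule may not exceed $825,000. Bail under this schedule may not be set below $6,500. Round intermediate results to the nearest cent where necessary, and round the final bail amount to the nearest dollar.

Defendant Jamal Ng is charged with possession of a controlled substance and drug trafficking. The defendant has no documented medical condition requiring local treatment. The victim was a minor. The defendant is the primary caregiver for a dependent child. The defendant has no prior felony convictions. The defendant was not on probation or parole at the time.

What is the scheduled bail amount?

$184,042

Base amounts from the schedule: possession of a controlled substance $7,450; drug trafficking $129,000.
Stacking rule: highest base plus 33% of each additional charge. Highest is drug trafficking at $129,000. Additional: $7,450 × 33% = $2,458.50. Combined base = $129,000 + $2,458.50 = $131,458.50.
Net percentage adjustment: +50% −10% = +40%. $131,458.50 × 1.4 = $184,041.90.
$184,041.90 is within the $825,000 maximum.
$184,041.90 is at or above the $6,500 minimum.
Rounded to the nearest dollar: $184,042.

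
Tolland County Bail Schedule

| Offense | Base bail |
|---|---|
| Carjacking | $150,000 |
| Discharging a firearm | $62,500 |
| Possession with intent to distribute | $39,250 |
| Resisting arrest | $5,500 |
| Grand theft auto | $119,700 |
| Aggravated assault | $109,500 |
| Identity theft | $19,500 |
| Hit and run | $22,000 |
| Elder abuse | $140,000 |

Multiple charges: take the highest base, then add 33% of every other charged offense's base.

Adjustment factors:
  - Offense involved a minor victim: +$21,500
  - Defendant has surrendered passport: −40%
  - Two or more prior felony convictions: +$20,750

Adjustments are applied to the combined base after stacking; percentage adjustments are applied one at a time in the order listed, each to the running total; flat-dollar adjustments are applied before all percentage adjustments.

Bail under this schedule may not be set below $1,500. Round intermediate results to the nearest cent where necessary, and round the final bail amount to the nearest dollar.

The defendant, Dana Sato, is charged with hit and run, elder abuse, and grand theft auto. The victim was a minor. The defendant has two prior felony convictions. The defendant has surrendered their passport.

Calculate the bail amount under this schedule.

$137,407

Base amounts from the schedule: hit and run $22,000; elder abuse $140,000; grand theft auto $119,700.
Stacking rule: highest base plus 33% of each additional charge. Highest is elder abuse at $140,000. Additional: $22,000 × 33% = $7,260; $119,700 × 33% = $39,501. Combined base = $140,000 + $46,761 = $186,761.
Offense involved a minor victim (+$21,500 flat): $186,761 + $21,500 = $208,261.
Two or more prior felony convictions (+$20,750 flat): $208,261 + $20,750 = $229,011.
Defendant has surrendered passport (−40%): $229,011 × 0.6 = $137,406.60.
$137,406.60 is at or above the $1,500 minimum.
Rounded to the nearest dollar: $137,407.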